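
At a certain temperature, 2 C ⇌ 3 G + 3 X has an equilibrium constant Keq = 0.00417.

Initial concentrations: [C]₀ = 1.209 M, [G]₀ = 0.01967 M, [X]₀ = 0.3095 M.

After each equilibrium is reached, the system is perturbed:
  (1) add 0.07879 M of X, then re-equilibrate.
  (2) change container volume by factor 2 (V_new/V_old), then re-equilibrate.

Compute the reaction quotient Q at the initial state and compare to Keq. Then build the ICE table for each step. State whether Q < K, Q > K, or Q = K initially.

Q₀ = 1.5436e-07 vs Keq = 0.00417 ⇒ Q<K, forward
Step 1:
                   C          G          X
  Initial      1.209    0.01967     0.3095
  Change     -0.1773     0.2659     0.2659
  Equil        1.032     0.2856     0.5754
  solve Keq expr → x = 0.08864; check Q = 0.00417
Then add 0.07879 M of X.
Step 2:
                   C          G          X
  Initial      1.032     0.2856     0.6542
  Change     0.01519   -0.02278   -0.02278
  Equil        1.047     0.2628     0.6314
  solve Keq expr → x = -0.007595; check Q = 0.00417
Then change container volume by factor 2 (V_new/V_old).
Step 3:
                   C          G          X
  Initial     0.5235     0.1314     0.3157
  Change      -0.066    0.09901    0.09901
  Equil       0.4574     0.2304     0.4147
  solve Keq expr → x = 0.033; check Q = 0.00417

Q₀ = 1.5436e-07; Q < K (proceeds forward)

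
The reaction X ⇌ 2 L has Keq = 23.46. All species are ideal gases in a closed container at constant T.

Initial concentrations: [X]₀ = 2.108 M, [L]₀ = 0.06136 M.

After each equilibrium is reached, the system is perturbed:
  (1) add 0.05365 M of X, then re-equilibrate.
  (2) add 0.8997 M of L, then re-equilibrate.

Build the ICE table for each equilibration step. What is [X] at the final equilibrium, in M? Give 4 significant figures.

[X]_eq = 0.6659 M

Q₀ = 0.001786 vs Keq = 23.46 ⇒ Q<K, forward
Step 1:
                  X         L
  Initial     2.108   0.06136
  Change     -1.635      3.27
  Equil       0.473     3.331
  solve Keq expr → x = 1.635; check Q = 23.46
Then add 0.05365 M of X.
Step 2:
                  X         L
  Initial    0.5267     3.331
  Change   -0.03409   0.06818
  Equil      0.4926     3.399
  solve Keq expr → x = 0.03409; check Q = 23.46
Then add 0.8997 M of L.
Step 3:
                  X         L
  Initial    0.4926     4.299
  Change     0.1733   -0.3466
  Equil      0.6659     3.953
  solve Keq expr → x = -0.1733; check Q = 23.46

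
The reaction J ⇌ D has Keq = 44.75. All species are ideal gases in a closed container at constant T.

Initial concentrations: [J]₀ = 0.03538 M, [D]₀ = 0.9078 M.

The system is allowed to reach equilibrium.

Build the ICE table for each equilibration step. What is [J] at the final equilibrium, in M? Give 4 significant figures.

[J]_eq = 0.02062 M

Q₀ = 25.66 vs Keq = 44.75 ⇒ Q<K, forward
Step 1:
                    J           D
  I           0.03538      0.9078
  C          -0.01476     0.01476
  E           0.02062      0.9226
  solve Keq expr → x = 0.01476; check Q = 44.75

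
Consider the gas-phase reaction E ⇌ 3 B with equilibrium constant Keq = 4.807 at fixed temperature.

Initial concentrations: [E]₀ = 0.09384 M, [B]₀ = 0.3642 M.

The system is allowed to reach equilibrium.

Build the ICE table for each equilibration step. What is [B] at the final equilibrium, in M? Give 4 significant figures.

Q₀ = 0.5148 vs Keq = 4.807 ⇒ Q<K, forward
Step 1:
                    E           B
  I           0.09384      0.3642
  C           -0.0602      0.1806
  E           0.03364      0.5448
  solve Keq expr → x = 0.0602; check Q = 4.807

[B]_eq = 0.5448 M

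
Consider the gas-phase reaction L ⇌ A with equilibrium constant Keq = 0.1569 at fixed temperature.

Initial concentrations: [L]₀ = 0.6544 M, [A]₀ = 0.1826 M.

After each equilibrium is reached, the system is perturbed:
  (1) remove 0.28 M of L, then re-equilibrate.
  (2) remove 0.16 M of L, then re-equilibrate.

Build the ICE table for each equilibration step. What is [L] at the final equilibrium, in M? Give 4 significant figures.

Q₀ = 0.279 vs Keq = 0.1569 ⇒ Q>K, reverse
Step 1:
                    L           A
  I            0.6544      0.1826
  C           0.06909    -0.06909
  E            0.7235      0.1135
  solve Keq expr → x = -0.06909; check Q = 0.1569
Then remove 0.28 M of L.
Step 2:
                    L           A
  I            0.4435      0.1135
  C           0.03797    -0.03797
  E            0.4815     0.07554
  solve Keq expr → x = -0.03797; check Q = 0.1569
Then remove 0.16 M of L.
Step 3:
                    L           A
  I            0.3215     0.07554
  C            0.0217     -0.0217
  E            0.3432     0.05384
  solve Keq expr → x = -0.0217; check Q = 0.1569

[L]_eq = 0.3432 M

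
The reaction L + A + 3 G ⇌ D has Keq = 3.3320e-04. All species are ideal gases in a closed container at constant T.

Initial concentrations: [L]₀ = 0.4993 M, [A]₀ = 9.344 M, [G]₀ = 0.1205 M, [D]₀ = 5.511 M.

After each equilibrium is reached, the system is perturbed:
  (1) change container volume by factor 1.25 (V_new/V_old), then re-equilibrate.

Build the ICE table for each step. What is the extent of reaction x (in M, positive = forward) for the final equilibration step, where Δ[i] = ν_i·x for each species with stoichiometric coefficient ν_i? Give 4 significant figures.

Q₀ = 675.1 vs Keq = 3.3320e-04 ⇒ Q>K, reverse
Step 1:
                  L         A         G         D
  init       0.4993     9.344    0.1205     5.511
  Δ           2.224     2.224     6.671    -2.224
  eq          2.723     11.57     6.791     3.287
  solve Keq expr → x = -2.224; check Q = 3.3320e-04
Then change container volume by factor 1.25 (V_new/V_old).
Step 2:
                  L         A         G         D
  init        2.178     9.254     5.433      2.63
  Δ          0.3645    0.3645     1.093   -0.3645
  eq          2.543     9.619     6.526     2.265
  solve Keq expr → x = -0.3645; check Q = 3.3320e-04

x = -0.3645 M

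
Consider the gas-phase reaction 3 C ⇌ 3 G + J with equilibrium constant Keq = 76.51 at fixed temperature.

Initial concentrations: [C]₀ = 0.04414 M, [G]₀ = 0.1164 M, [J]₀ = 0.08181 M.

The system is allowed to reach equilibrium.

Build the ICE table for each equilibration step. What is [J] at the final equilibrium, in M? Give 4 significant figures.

Q₀ = 1.5 vs Keq = 76.51 ⇒ Q<K, forward
Step 1:
                    C           G           J
  init        0.04414      0.1164     0.08181
  Δ          -0.02874     0.02874     0.00958
  eq           0.0154      0.1451     0.09139
  solve Keq expr → x = 0.00958; check Q = 76.51

[J]_eq = 0.09139 M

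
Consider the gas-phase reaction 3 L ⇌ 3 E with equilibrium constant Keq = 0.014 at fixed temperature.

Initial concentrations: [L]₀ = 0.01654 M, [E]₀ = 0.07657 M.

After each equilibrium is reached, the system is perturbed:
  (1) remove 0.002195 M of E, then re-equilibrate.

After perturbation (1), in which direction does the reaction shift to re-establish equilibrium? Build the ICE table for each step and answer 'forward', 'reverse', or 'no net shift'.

Q₀ = 99.21 vs Keq = 0.014 ⇒ Q>K, reverse
Step 1:
                   L          E
  I          0.01654    0.07657
  C          0.05849   -0.05849
  E          0.07503    0.01808
  solve Keq expr → x = -0.0195; check Q = 0.014
Then remove 0.002195 M of E.
Step 2:
                   L          E
  I          0.07503    0.01589
  C        -0.001769   0.001769
  E          0.07326    0.01766
  solve Keq expr → x = 5.8957e-04; check Q = 0.014

Direction: forward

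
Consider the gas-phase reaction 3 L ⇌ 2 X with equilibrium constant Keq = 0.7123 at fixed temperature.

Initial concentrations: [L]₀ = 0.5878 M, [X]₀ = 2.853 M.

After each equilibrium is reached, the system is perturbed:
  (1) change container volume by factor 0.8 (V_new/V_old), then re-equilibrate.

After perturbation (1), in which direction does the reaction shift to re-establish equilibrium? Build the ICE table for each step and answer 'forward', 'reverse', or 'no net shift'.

Direction: forward

Q₀ = 40.08 vs Keq = 0.7123 ⇒ Q>K, reverse
Step 1:
                    L           X
  init         0.5878       2.853
  Δ             1.215       -0.81
  eq            1.803       2.043
  solve Keq expr → x = -0.405; check Q = 0.7123
Then change container volume by factor 0.8 (V_new/V_old).
Step 2:
                    L           X
  init          2.254       2.554
  Δ           -0.1186     0.07906
  eq            2.135       2.633
  solve Keq expr → x = 0.03953; check Q = 0.7123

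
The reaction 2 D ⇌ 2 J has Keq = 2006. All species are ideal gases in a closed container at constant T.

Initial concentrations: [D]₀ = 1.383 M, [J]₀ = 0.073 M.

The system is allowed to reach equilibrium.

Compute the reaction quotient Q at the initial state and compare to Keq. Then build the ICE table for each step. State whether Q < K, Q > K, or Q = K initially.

Q₀ = 0.002786 vs Keq = 2006 ⇒ Q<K, forward
Step 1:
                   D          J
  init         1.383      0.073
  Δ           -1.351      1.351
  eq          0.0318      1.424
  solve Keq expr → x = 0.6756; check Q = 2006

Q₀ = 0.002786; Q < K (proceeds forward)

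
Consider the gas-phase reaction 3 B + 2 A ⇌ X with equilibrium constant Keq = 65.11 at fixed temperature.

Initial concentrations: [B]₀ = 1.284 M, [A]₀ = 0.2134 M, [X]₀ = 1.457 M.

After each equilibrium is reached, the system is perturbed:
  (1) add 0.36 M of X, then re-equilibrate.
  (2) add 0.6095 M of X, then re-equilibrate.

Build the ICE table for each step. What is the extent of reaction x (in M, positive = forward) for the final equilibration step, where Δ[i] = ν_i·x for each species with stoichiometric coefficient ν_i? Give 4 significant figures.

Q₀ = 15.11 vs Keq = 65.11 ⇒ Q<K, forward
Step 1:
                  B         A         X
  Initial     1.284    0.2134     1.457
  Change    -0.1351  -0.09006   0.04503
  Equil       1.149    0.1233     1.502
  solve Keq expr → x = 0.04503; check Q = 65.11
Then add 0.36 M of X.
Step 2:
                  B         A         X
  Initial     1.149    0.1233     1.862
  Change    0.01636   0.01091 -0.005454
  Equil       1.165    0.1342     1.857
  solve Keq expr → x = -0.005454; check Q = 65.11
Then add 0.6095 M of X.
Step 3:
                  B         A         X
  Initial     1.165    0.1342     2.466
  Change     0.0235   0.01567 -0.007835
  Equil       1.189    0.1499     2.458
  solve Keq expr → x = -0.007835; check Q = 65.11

x = -0.007835 M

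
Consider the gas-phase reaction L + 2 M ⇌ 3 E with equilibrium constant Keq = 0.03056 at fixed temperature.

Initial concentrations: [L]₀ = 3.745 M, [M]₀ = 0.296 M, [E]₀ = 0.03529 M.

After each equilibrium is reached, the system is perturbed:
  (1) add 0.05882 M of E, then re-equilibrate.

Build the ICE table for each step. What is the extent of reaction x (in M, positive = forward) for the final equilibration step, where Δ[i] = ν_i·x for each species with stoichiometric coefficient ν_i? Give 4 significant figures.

x = -0.01441 M

Q₀ = 1.3394e-04 vs Keq = 0.03056 ⇒ Q<K, forward
Step 1:
                    L           M           E
  I             3.745       0.296     0.03529
  C           -0.0446    -0.08921      0.1338
  E               3.7      0.2068      0.1691
  solve Keq expr → x = 0.0446; check Q = 0.03056
Then add 0.05882 M of E.
Step 2:
                    L           M           E
  I               3.7      0.2068      0.2279
  C           0.01441     0.02881    -0.04322
  E             3.715      0.2356      0.1847
  solve Keq expr → x = -0.01441; check Q = 0.03056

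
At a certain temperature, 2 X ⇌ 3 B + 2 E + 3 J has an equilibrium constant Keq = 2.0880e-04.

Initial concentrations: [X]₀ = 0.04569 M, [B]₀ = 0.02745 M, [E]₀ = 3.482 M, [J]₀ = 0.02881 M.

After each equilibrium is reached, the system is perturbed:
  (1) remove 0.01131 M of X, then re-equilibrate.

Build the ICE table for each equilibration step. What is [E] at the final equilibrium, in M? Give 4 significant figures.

[E]_eq = 3.494 M

Q₀ = 2.8726e-06 vs Keq = 2.0880e-04 ⇒ Q<K, forward
Step 1:
                  X         B         E         J
  Initial   0.04569   0.02745     3.482   0.02881
  Change   -0.01481   0.02222   0.01481   0.02222
  Equil     0.03088   0.04967     3.497   0.05103
  solve Keq expr → x = 0.007406; check Q = 2.0880e-04
Then remove 0.01131 M of X.
Step 2:
                  X         B         E         J
  Initial   0.01957   0.04967     3.497   0.05103
  Change   0.003222 -0.004833 -0.003222 -0.004833
  Equil     0.02279   0.04484     3.494    0.0462
  solve Keq expr → x = -0.001611; check Q = 2.0880e-04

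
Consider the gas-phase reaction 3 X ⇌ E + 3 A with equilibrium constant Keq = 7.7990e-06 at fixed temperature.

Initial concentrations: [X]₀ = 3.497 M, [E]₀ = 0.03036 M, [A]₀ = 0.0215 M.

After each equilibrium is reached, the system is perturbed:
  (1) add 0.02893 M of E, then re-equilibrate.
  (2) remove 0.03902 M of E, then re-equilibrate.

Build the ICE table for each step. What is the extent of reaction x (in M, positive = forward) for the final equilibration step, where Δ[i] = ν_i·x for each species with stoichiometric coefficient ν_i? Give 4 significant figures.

Q₀ = 7.0555e-09 vs Keq = 7.7990e-06 ⇒ Q<K, forward
Step 1:
                    X           E           A
  init          3.497     0.03036      0.0215
  Δ           -0.1361     0.04535      0.1361
  eq            3.361     0.07571      0.1576
  solve Keq expr → x = 0.04535; check Q = 7.7990e-06
Then add 0.02893 M of E.
Step 2:
                    X           E           A
  init          3.361      0.1046      0.1576
  Δ           0.01346   -0.004485    -0.01346
  eq            3.374      0.1002      0.1441
  solve Keq expr → x = -0.004485; check Q = 7.7990e-06
Then remove 0.03902 M of E.
Step 3:
                    X           E           A
  init          3.374     0.06114      0.1441
  Δ          -0.01927    0.006423     0.01927
  eq            3.355     0.06756      0.1634
  solve Keq expr → x = 0.006423; check Q = 7.7990e-06

x = 0.006423 M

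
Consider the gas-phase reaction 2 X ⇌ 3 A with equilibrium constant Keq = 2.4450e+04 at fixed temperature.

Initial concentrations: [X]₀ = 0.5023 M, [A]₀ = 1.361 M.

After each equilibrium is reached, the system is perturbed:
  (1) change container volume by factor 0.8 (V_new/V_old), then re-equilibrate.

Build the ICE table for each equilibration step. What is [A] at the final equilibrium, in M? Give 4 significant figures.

[A]_eq = 2.603 M

Q₀ = 9.992 vs Keq = 2.4450e+04 ⇒ Q<K, forward
Step 1:
                    X           A
  Initial      0.5023       1.361
  Change       -0.483      0.7246
  Equil       0.01926       2.086
  solve Keq expr → x = 0.2415; check Q = 2.4450e+04
Then change container volume by factor 0.8 (V_new/V_old).
Step 2:
                    X           A
  Initial     0.02408       2.607
  Change     0.002777   -0.004166
  Equil       0.02685       2.603
  solve Keq expr → x = -0.001389; check Q = 2.4450e+04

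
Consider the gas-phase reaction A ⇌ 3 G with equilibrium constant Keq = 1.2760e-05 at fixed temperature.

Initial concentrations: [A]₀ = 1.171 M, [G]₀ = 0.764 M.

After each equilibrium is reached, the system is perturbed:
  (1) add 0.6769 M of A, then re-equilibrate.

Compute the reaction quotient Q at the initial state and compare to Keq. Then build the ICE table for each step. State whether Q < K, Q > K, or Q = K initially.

Q₀ = 0.3808 vs Keq = 1.2760e-05 ⇒ Q>K, reverse
Step 1:
                  A         G
  Initial     1.171     0.764
  Change     0.2459   -0.7378
  Equil       1.417   0.02625
  solve Keq expr → x = -0.2459; check Q = 1.2760e-05
Then add 0.6769 M of A.
Step 2:
                  A         G
  Initial     2.094   0.02625
  Change  -0.001214  0.003643
  Equil       2.093   0.02989
  solve Keq expr → x = 0.001214; check Q = 1.2760e-05

Q₀ = 0.3808; Q > K (proceeds reverse)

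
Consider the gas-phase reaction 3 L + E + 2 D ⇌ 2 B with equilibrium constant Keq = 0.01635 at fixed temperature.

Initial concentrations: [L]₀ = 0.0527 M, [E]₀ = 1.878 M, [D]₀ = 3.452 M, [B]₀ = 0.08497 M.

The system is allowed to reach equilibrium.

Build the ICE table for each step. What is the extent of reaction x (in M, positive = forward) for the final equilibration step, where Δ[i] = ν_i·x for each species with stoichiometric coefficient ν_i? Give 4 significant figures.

x = -0.02724 M

Q₀ = 2.204 vs Keq = 0.01635 ⇒ Q>K, reverse
Step 1:
                   L          E          D          B
  I           0.0527      1.878      3.452    0.08497
  C          0.08171    0.02724    0.05447   -0.05447
  E           0.1344      1.905      3.506     0.0305
  solve Keq expr → x = -0.02724; check Q = 0.01635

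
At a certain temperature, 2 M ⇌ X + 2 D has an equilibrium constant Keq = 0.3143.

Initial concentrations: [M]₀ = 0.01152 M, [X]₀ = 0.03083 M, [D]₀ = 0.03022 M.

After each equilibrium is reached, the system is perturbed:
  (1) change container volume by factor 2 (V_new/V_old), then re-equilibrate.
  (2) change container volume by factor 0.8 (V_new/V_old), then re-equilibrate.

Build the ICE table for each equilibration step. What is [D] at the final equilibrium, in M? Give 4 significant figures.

[D]_eq = 0.02081 M

Q₀ = 0.2122 vs Keq = 0.3143 ⇒ Q<K, forward
Step 1:
                    M           X           D
  Initial     0.01152     0.03083     0.03022
  Change    -0.001475  7.3759e-04    0.001475
  Equil       0.01004     0.03157      0.0317
  solve Keq expr → x = 7.3759e-04; check Q = 0.3143
Then change container volume by factor 2 (V_new/V_old).
Step 2:
                    M           X           D
  Initial    0.005022     0.01578     0.01585
  Change    -0.001146  5.7289e-04    0.001146
  Equil      0.003877     0.01636     0.01699
  solve Keq expr → x = 5.7289e-04; check Q = 0.3143
Then change container volume by factor 0.8 (V_new/V_old).
Step 3:
                    M           X           D
  Initial    0.004846     0.02045     0.02124
  Change   4.3327e-04 -2.1663e-04 -4.3327e-04
  Equil      0.005279     0.02023     0.02081
  solve Keq expr → x = -2.1663e-04; check Q = 0.3143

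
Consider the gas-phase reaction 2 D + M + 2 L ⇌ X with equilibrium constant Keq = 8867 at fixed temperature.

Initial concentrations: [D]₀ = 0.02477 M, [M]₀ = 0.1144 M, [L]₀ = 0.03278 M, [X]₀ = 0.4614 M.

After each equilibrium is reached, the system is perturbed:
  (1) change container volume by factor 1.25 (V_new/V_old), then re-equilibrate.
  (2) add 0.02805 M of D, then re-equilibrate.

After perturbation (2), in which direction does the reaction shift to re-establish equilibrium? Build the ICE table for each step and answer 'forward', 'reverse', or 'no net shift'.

Q₀ = 6.1176e+06 vs Keq = 8867 ⇒ Q>K, reverse
Step 1:
                  D         M         L         X
  Initial   0.02477    0.1144   0.03278    0.4614
  Change     0.1008    0.0504    0.1008   -0.0504
  Equil      0.1256    0.1648    0.1336     0.411
  solve Keq expr → x = -0.0504; check Q = 8867
Then change container volume by factor 1.25 (V_new/V_old).
Step 2:
                  D         M         L         X
  Initial    0.1004    0.1318    0.1069    0.3288
  Change    0.02221   0.01111   0.02221  -0.01111
  Equil      0.1227    0.1429    0.1291    0.3177
  solve Keq expr → x = -0.01111; check Q = 8867
Then add 0.02805 M of D.
Step 3:
                  D         M         L         X
  Initial    0.1507    0.1429    0.1291    0.3177
  Change    -0.0117 -0.005852   -0.0117  0.005852
  Equil       0.139    0.1371    0.1174    0.3235
  solve Keq expr → x = 0.005852; check Q = 8867

Direction: forward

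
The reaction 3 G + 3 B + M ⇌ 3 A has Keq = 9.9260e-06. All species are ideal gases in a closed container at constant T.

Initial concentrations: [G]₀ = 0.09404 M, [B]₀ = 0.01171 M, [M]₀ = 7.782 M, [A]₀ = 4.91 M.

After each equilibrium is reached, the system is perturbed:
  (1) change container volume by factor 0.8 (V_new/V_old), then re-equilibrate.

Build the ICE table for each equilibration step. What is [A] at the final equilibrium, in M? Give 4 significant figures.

[A]_eq = 1.207 M

Q₀ = 1.1391e+10 vs Keq = 9.9260e-06 ⇒ Q>K, reverse
Step 1:
                  G         B         M         A
  init      0.09404   0.01171     7.782      4.91
  Δ           4.125     4.125     1.375    -4.125
  eq          4.219     4.137     9.157    0.7848
  solve Keq expr → x = -1.375; check Q = 9.9260e-06
Then change container volume by factor 0.8 (V_new/V_old).
Step 2:
                  G         B         M         A
  init        5.274     5.171     11.45     0.981
  Δ         -0.2256   -0.2256   -0.0752    0.2256
  eq          5.048     4.946     11.37     1.207
  solve Keq expr → x = 0.0752; check Q = 9.9260e-06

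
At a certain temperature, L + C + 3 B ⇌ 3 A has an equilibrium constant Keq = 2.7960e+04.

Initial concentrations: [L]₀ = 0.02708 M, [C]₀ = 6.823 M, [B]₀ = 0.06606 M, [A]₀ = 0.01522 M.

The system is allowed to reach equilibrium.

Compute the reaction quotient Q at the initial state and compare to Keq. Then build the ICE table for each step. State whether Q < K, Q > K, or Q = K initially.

Q₀ = 0.06619; Q < K (proceeds forward)

Q₀ = 0.06619 vs Keq = 2.7960e+04 ⇒ Q<K, forward
Step 1:
                   L          C          B          A
  init       0.02708      6.823    0.06606    0.01522
  Δ         -0.01979   -0.01979   -0.05937    0.05937
  eq         0.00729      6.803   0.006689    0.07459
  solve Keq expr → x = 0.01979; check Q = 2.7960e+04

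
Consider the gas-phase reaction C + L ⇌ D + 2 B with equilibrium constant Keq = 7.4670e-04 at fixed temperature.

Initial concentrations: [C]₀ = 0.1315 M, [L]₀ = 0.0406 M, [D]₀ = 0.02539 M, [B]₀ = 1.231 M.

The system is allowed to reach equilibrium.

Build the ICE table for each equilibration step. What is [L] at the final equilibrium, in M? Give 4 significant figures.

Q₀ = 7.207 vs Keq = 7.4670e-04 ⇒ Q>K, reverse
Step 1:
                    C           L           D           B
  I            0.1315      0.0406     0.02539       1.231
  C           0.02538     0.02538    -0.02538    -0.05077
  E            0.1569     0.06598  5.5492e-06        1.18
  solve Keq expr → x = -0.02538; check Q = 7.4670e-04

[L]_eq = 0.06598 M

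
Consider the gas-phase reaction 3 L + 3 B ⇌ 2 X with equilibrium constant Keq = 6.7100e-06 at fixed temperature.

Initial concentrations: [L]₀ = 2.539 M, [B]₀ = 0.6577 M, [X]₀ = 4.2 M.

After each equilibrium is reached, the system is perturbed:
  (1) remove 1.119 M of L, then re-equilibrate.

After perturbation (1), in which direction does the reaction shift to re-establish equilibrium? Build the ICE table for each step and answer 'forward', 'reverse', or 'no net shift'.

Direction: reverse

Q₀ = 3.788 vs Keq = 6.7100e-06 ⇒ Q>K, reverse
Step 1:
                   L          B          X
  init         2.539     0.6577        4.2
  Δ            5.144      5.144     -3.429
  eq           7.683      5.801     0.7708
  solve Keq expr → x = -1.715; check Q = 6.7100e-06
Then remove 1.119 M of L.
Step 2:
                   L          B          X
  init         6.564      5.801     0.7708
  Δ           0.1669     0.1669    -0.1113
  eq           6.731      5.968     0.6595
  solve Keq expr → x = -0.05564; check Q = 6.7100e-06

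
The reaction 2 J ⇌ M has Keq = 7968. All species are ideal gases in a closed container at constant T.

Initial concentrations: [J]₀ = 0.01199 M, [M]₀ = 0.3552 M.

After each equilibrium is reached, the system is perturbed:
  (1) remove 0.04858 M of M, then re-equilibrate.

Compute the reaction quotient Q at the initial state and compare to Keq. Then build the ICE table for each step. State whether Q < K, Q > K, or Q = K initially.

Q₀ = 2471; Q < K (proceeds forward)

Q₀ = 2471 vs Keq = 7968 ⇒ Q<K, forward
Step 1:
                  J         M
  init      0.01199    0.3552
  Δ       -0.005288  0.002644
  eq       0.006702    0.3578
  solve Keq expr → x = 0.002644; check Q = 7968
Then remove 0.04858 M of M.
Step 2:
                  J         M
  init     0.006702    0.3093
  Δ       -4.6911e-04 2.3456e-04
  eq       0.006232    0.3095
  solve Keq expr → x = 2.3456e-04; check Q = 7968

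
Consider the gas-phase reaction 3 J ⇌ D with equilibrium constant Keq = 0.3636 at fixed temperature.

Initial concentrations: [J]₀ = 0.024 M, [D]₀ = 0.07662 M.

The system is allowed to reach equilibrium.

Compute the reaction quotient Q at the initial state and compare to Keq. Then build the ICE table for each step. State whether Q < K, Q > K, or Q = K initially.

Q₀ = 5543; Q > K (proceeds reverse)

Q₀ = 5543 vs Keq = 0.3636 ⇒ Q>K, reverse
Step 1:
                  J         D
  I           0.024   0.07662
  C           0.215  -0.07166
  E           0.239  0.004962
  solve Keq expr → x = -0.07166; check Q = 0.3636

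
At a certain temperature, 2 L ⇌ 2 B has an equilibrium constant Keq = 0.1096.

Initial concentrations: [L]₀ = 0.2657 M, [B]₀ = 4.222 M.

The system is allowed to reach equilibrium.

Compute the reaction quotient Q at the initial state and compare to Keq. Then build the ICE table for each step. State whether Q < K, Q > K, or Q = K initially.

Q₀ = 252.5 vs Keq = 0.1096 ⇒ Q>K, reverse
Step 1:
                    L           B
  Initial      0.2657       4.222
  Change        3.106      -3.106
  Equil         3.372       1.116
  solve Keq expr → x = -1.553; check Q = 0.1096

Q₀ = 252.5; Q > K (proceeds reverse)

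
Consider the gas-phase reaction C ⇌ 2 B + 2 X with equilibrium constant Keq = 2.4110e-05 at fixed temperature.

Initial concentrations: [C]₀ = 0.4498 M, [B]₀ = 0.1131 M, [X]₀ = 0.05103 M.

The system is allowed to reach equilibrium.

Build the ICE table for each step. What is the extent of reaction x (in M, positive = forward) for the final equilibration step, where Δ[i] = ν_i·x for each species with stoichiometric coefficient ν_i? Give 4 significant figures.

x = -0.008297 M

Q₀ = 7.4055e-05 vs Keq = 2.4110e-05 ⇒ Q>K, reverse
Step 1:
                    C           B           X
  I            0.4498      0.1131     0.05103
  C          0.008297    -0.01659    -0.01659
  E            0.4581     0.09651     0.03444
  solve Keq expr → x = -0.008297; check Q = 2.4110e-05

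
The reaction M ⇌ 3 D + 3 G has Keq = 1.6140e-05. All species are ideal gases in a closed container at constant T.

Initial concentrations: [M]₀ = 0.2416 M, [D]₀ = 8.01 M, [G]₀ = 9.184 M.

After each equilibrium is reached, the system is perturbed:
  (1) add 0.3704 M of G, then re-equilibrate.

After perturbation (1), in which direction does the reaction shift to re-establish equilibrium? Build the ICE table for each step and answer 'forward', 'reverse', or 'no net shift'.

Q₀ = 1.6478e+06 vs Keq = 1.6140e-05 ⇒ Q>K, reverse
Step 1:
                   M          D          G
  I           0.2416       8.01      9.184
  C             2.66      -7.98      -7.98
  E            2.902    0.02994      1.204
  solve Keq expr → x = -2.66; check Q = 1.6140e-05
Then add 0.3704 M of G.
Step 2:
                   M          D          G
  I            2.902    0.02994      1.574
  C         0.002312  -0.006936  -0.006936
  E            2.904      0.023      1.567
  solve Keq expr → x = -0.002312; check Q = 1.6140e-05

Direction: reverse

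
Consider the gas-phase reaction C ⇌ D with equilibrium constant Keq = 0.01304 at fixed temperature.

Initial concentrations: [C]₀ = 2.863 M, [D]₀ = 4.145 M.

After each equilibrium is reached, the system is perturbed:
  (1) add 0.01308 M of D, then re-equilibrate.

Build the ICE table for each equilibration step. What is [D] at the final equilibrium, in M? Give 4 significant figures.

[D]_eq = 0.09038 M

Q₀ = 1.448 vs Keq = 0.01304 ⇒ Q>K, reverse
Step 1:
                    C           D
  I             2.863       4.145
  C             4.055      -4.055
  E             6.918     0.09021
  solve Keq expr → x = -4.055; check Q = 0.01304
Then add 0.01308 M of D.
Step 2:
                    C           D
  I             6.918      0.1033
  C           0.01291    -0.01291
  E             6.931     0.09038
  solve Keq expr → x = -0.01291; check Q = 0.01304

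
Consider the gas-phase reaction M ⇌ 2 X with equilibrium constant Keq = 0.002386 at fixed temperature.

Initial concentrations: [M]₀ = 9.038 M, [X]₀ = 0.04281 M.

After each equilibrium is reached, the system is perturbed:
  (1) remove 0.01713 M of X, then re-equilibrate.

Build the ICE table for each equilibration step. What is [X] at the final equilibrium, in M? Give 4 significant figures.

[X]_eq = 0.1464 M

Q₀ = 2.0278e-04 vs Keq = 0.002386 ⇒ Q<K, forward
Step 1:
                  M         X
  I           9.038   0.04281
  C        -0.05181    0.1036
  E           8.986    0.1464
  solve Keq expr → x = 0.05181; check Q = 0.002386
Then remove 0.01713 M of X.
Step 2:
                  M         X
  I           8.986    0.1293
  C        -0.00853   0.01706
  E           8.978    0.1464
  solve Keq expr → x = 0.00853; check Q = 0.002386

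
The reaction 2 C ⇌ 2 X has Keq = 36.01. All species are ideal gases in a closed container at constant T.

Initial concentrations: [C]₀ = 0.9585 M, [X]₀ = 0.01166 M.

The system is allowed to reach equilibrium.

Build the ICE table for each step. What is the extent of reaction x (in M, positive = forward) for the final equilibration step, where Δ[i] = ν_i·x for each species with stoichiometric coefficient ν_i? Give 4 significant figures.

Q₀ = 1.4798e-04 vs Keq = 36.01 ⇒ Q<K, forward
Step 1:
                    C           X
  init         0.9585     0.01166
  Δ           -0.8199      0.8199
  eq           0.1386      0.8316
  solve Keq expr → x = 0.41; check Q = 36.01

x = 0.41 M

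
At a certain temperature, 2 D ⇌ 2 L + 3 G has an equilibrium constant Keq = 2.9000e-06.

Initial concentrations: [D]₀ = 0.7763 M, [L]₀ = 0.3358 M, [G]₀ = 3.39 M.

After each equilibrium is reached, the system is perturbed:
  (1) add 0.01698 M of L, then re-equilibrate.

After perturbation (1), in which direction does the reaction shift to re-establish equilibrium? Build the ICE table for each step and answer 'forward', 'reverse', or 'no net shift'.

Q₀ = 7.29 vs Keq = 2.9000e-06 ⇒ Q>K, reverse
Step 1:
                  D         L         G
  Initial    0.7763    0.3358      3.39
  Change     0.3354   -0.3354   -0.5031
  Equil       1.112 3.8597e-04     2.887
  solve Keq expr → x = -0.1677; check Q = 2.9000e-06
Then add 0.01698 M of L.
Step 2:
                  D         L         G
  Initial     1.112   0.01737     2.887
  Change    0.01697  -0.01697  -0.02545
  Equil       1.129 3.9710e-04     2.861
  solve Keq expr → x = -0.008484; check Q = 2.9000e-06

Direction: reverse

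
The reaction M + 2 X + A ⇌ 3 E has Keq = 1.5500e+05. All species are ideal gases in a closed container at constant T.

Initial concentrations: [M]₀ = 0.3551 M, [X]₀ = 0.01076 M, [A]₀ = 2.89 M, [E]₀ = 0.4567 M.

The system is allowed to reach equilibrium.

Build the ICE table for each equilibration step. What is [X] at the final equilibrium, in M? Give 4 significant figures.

[X]_eq = 8.1851e-04 M

Q₀ = 801.7 vs Keq = 1.5500e+05 ⇒ Q<K, forward
Step 1:
                  M         X         A         E
  I          0.3551   0.01076      2.89    0.4567
  C       -0.004971 -0.009941 -0.004971   0.01491
  E          0.3501 8.1851e-04     2.885    0.4716
  solve Keq expr → x = 0.004971; check Q = 1.5500e+05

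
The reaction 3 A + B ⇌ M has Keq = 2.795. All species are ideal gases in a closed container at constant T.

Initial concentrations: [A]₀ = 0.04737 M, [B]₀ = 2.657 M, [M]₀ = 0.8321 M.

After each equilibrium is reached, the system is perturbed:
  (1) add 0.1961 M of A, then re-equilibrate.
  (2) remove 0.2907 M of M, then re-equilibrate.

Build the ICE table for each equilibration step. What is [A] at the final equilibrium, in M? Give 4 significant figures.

Q₀ = 2946 vs Keq = 2.795 ⇒ Q>K, reverse
Step 1:
                   A          B          M
  init       0.04737      2.657     0.8321
  Δ           0.4001     0.1334    -0.1334
  eq          0.4475       2.79     0.6987
  solve Keq expr → x = -0.1334; check Q = 2.795
Then add 0.1961 M of A.
Step 2:
                   A          B          M
  init        0.6436       2.79     0.6987
  Δ          -0.1803   -0.06009    0.06009
  eq          0.4633       2.73     0.7588
  solve Keq expr → x = 0.06009; check Q = 2.795
Then remove 0.2907 M of M.
Step 3:
                   A          B          M
  init        0.4633       2.73     0.4681
  Δ         -0.06215   -0.02072    0.02072
  eq          0.4011       2.71     0.4888
  solve Keq expr → x = 0.02072; check Q = 2.795

[A]_eq = 0.4011 M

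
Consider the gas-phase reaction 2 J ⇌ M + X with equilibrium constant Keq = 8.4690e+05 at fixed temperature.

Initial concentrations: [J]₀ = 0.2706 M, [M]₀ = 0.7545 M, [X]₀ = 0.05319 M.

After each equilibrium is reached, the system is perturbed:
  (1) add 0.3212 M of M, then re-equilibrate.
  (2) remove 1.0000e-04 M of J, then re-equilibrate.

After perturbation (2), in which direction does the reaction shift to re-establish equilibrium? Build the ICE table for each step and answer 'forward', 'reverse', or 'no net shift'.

Direction: reverse

Q₀ = 0.5481 vs Keq = 8.4690e+05 ⇒ Q<K, forward
Step 1:
                   J          M          X
  I           0.2706     0.7545    0.05319
  C          -0.2702     0.1351     0.1351
  E       4.4470e-04     0.8896     0.1883
  solve Keq expr → x = 0.1351; check Q = 8.4690e+05
Then add 0.3212 M of M.
Step 2:
                   J          M          X
  I       4.4470e-04      1.211     0.1883
  C       7.4049e-05 -3.7025e-05 -3.7025e-05
  E       5.1875e-04      1.211     0.1882
  solve Keq expr → x = -3.7025e-05; check Q = 8.4690e+05
Then remove 1.0000e-04 M of J.
Step 3:
                   J          M          X
  I       4.1875e-04      1.211     0.1882
  C       9.9920e-05 -4.9960e-05 -4.9960e-05
  E       5.1867e-04      1.211     0.1882
  solve Keq expr → x = -4.9960e-05; check Q = 8.4690e+05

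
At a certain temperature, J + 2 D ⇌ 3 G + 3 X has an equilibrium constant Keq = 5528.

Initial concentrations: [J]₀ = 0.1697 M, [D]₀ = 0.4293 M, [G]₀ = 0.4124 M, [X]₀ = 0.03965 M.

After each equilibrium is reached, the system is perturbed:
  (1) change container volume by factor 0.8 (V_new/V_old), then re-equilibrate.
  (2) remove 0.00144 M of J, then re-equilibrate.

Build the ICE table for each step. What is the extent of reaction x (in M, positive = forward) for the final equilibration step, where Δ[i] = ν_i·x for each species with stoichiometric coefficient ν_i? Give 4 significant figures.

x = -0.00113 M

Q₀ = 1.3979e-04 vs Keq = 5528 ⇒ Q<K, forward
Step 1:
                  J         D         G         X
  init       0.1697    0.4293    0.4124   0.03965
  Δ         -0.1673   -0.3345    0.5018    0.5018
  eq       0.002442   0.09478    0.9142    0.5414
  solve Keq expr → x = 0.1673; check Q = 5528
Then change container volume by factor 0.8 (V_new/V_old).
Step 2:
                  J         D         G         X
  init     0.003052    0.1185     1.143    0.6768
  Δ        0.002228  0.004457 -0.006685 -0.006685
  eq        0.00528    0.1229     1.136    0.6701
  solve Keq expr → x = -0.002228; check Q = 5528
Then remove 0.00144 M of J.
Step 3:
                  J         D         G         X
  init      0.00384    0.1229     1.136    0.6701
  Δ         0.00113  0.002259 -0.003389 -0.003389
  eq        0.00497    0.1252     1.133    0.6667
  solve Keq expr → x = -0.00113; check Q = 5528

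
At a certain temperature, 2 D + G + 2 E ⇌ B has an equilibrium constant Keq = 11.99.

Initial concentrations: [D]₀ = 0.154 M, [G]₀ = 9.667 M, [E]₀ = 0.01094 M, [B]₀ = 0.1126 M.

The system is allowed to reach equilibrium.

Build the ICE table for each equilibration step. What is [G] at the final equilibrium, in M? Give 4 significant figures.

[G]_eq = 9.711 M

Q₀ = 4104 vs Keq = 11.99 ⇒ Q>K, reverse
Step 1:
                  D         G         E         B
  init        0.154     9.667   0.01094    0.1126
  Δ         0.08876   0.04438   0.08876  -0.04438
  eq         0.2428     9.711    0.0997   0.06822
  solve Keq expr → x = -0.04438; check Q = 11.99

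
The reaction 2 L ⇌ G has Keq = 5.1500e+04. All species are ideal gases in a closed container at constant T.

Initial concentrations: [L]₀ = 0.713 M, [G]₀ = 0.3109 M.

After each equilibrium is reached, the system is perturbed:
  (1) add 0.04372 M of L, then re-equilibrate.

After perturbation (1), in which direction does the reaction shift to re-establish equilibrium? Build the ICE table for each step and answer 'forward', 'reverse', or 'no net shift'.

Direction: forward

Q₀ = 0.6116 vs Keq = 5.1500e+04 ⇒ Q<K, forward
Step 1:
                    L           G
  Initial       0.713      0.3109
  Change      -0.7094      0.3547
  Equil      0.003595      0.6656
  solve Keq expr → x = 0.3547; check Q = 5.1500e+04
Then add 0.04372 M of L.
Step 2:
                    L           G
  Initial     0.04732      0.6656
  Change     -0.04366     0.02183
  Equil      0.003654      0.6874
  solve Keq expr → x = 0.02183; check Q = 5.1500e+04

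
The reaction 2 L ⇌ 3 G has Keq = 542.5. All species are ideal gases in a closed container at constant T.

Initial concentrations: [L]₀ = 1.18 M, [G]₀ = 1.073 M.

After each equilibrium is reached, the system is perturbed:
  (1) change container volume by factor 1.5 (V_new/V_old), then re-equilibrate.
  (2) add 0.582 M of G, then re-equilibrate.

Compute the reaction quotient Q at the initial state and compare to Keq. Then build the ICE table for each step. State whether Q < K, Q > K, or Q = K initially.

Q₀ = 0.8872 vs Keq = 542.5 ⇒ Q<K, forward
Step 1:
                    L           G
  Initial        1.18       1.073
  Change       -1.002       1.504
  Equil        0.1776       2.577
  solve Keq expr → x = 0.5012; check Q = 542.5
Then change container volume by factor 1.5 (V_new/V_old).
Step 2:
                    L           G
  Initial      0.1184       1.718
  Change     -0.01927     0.02891
  Equil       0.09911       1.747
  solve Keq expr → x = 0.009637; check Q = 542.5
Then add 0.582 M of G.
Step 3:
                    L           G
  Initial     0.09911       2.329
  Change      0.04664    -0.06995
  Equil        0.1457       2.259
  solve Keq expr → x = -0.02332; check Q = 542.5

Q₀ = 0.8872; Q < K (proceeds forward)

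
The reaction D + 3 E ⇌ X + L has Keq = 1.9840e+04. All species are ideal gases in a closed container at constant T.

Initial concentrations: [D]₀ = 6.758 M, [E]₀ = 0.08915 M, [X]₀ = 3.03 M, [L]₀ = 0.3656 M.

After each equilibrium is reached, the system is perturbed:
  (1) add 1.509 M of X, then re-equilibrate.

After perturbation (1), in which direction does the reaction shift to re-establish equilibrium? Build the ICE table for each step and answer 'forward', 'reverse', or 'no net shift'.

Direction: reverse

Q₀ = 231.3 vs Keq = 1.9840e+04 ⇒ Q<K, forward
Step 1:
                   D          E          X          L
  I            6.758    0.08915       3.03     0.3656
  C         -0.02282   -0.06845    0.02282    0.02282
  E            6.735     0.0207      3.053     0.3884
  solve Keq expr → x = 0.02282; check Q = 1.9840e+04
Then add 1.509 M of X.
Step 2:
                   D          E          X          L
  I            6.735     0.0207      4.562     0.3884
  C       9.8106e-04   0.002943 -9.8106e-04 -9.8106e-04
  E            6.736    0.02365      4.561     0.3874
  solve Keq expr → x = -9.8106e-04; check Q = 1.9840e+04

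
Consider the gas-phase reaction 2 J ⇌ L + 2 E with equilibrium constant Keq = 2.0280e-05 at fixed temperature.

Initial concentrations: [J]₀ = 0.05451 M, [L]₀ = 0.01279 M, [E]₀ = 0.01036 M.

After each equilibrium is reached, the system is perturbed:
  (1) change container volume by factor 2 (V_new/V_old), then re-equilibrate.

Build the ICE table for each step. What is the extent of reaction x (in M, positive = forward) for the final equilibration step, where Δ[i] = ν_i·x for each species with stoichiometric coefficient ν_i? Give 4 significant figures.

Q₀ = 4.6200e-04 vs Keq = 2.0280e-05 ⇒ Q>K, reverse
Step 1:
                   J          L          E
  init       0.05451    0.01279    0.01036
  Δ         0.007432  -0.003716  -0.007432
  eq         0.06194   0.009074   0.002928
  solve Keq expr → x = -0.003716; check Q = 2.0280e-05
Then change container volume by factor 2 (V_new/V_old).
Step 2:
                   J          L          E
  init       0.03097   0.004537   0.001464
  Δ       -5.1637e-04 2.5819e-04 5.1637e-04
  eq         0.03045   0.004795   0.001981
  solve Keq expr → x = 2.5819e-04; check Q = 2.0280e-05

x = 2.5819e-04 M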